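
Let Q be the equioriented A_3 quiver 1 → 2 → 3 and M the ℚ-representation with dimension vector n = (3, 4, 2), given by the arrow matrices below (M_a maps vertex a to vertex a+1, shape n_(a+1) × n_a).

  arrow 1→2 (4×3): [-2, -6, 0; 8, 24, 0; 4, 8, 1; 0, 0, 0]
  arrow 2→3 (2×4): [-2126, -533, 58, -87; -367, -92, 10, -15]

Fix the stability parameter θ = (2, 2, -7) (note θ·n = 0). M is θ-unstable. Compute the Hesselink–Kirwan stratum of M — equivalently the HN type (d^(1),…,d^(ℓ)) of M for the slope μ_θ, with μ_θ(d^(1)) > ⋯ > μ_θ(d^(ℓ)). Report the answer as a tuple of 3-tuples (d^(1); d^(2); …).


Barcode: M ≅ I[1,1], I[1,3]^2, I[2,2]^2. HN layers by μ_θ (2 steps, strictly decreasing):
  μ^(1)=2; μ^(2)=-1

((1, 2, 0); (2, 2, 2))


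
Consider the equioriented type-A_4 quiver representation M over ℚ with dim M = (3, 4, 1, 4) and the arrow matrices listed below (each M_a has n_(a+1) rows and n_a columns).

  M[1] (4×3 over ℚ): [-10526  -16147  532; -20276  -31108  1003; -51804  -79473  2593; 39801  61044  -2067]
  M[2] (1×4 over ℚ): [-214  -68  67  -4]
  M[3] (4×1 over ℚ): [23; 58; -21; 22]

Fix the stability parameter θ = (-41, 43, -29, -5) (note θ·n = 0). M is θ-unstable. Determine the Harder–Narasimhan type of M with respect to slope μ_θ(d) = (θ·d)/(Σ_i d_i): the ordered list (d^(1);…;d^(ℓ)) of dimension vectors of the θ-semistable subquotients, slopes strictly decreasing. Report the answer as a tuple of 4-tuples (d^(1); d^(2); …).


Interval decomposition of M: I[1,2]^2, I[1,4], I[2,2], I[4,4]^3.
HN type (ℓ=4): μ^(1)=43; μ^(2)=3; μ^(3)=-5; μ^(4)=-41

((0, 3, 0, 0); (0, 1, 1, 1); (0, 0, 0, 3); (3, 0, 0, 0))


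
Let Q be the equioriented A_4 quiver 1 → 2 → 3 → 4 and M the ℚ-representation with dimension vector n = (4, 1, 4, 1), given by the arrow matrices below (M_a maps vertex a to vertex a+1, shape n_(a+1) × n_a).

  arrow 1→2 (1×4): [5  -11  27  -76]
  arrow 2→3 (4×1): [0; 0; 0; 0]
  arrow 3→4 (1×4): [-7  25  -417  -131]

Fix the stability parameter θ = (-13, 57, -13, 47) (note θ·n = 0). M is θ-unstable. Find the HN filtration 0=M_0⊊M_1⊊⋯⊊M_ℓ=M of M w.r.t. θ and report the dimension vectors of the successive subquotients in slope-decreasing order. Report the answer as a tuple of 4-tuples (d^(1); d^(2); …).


Via rank(M_{q-1}∘⋯∘M_p): M ≅ I[1,1]^3, I[1,2], I[3,3]^3, I[3,4].
μ_θ-semistable layers: μ^(1)=57; μ^(2)=47; μ^(3)=-13

((0, 1, 0, 0); (0, 0, 0, 1); (4, 0, 4, 0))


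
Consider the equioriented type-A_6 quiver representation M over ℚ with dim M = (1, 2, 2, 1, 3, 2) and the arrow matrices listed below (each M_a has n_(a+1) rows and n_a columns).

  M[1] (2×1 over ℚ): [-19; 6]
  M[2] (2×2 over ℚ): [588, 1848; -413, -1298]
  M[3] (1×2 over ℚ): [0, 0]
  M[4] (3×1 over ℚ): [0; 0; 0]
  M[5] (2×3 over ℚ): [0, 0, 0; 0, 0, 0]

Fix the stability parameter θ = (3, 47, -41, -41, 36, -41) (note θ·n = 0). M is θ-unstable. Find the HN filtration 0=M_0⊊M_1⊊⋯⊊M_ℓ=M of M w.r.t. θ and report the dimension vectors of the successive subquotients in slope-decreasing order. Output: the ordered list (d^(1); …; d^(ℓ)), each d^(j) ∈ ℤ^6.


Barcode: M ≅ I[1,3], I[2,2], I[3,3], I[4,4], I[5,5]^3, I[6,6]^2. HN layers by μ_θ (4 steps, strictly decreasing):
  μ^(1)=47; μ^(2)=36; μ^(3)=3; μ^(4)=-41

((0, 1, 0, 0, 0, 0); (0, 0, 0, 0, 3, 0); (1, 1, 1, 0, 0, 0); (0, 0, 1, 1, 0, 2))


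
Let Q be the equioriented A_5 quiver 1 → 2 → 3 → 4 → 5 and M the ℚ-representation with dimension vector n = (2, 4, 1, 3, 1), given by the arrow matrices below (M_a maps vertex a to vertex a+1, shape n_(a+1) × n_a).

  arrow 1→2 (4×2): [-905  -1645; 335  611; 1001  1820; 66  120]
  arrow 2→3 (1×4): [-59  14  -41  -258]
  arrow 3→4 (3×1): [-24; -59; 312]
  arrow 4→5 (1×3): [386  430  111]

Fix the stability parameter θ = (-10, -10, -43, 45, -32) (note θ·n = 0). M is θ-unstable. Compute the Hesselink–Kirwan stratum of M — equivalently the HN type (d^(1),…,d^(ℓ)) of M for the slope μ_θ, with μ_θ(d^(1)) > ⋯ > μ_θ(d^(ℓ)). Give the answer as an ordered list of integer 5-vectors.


Interval decomposition of M: I[1,2], I[1,5], I[2,2]^2, I[4,4]^2.
HN type (ℓ=4): μ^(1)=45; μ^(2)=13/2; μ^(3)=-10; μ^(4)=-21

((0, 0, 0, 2, 0); (0, 0, 0, 1, 1); (1, 3, 0, 0, 0); (1, 1, 1, 0, 0))


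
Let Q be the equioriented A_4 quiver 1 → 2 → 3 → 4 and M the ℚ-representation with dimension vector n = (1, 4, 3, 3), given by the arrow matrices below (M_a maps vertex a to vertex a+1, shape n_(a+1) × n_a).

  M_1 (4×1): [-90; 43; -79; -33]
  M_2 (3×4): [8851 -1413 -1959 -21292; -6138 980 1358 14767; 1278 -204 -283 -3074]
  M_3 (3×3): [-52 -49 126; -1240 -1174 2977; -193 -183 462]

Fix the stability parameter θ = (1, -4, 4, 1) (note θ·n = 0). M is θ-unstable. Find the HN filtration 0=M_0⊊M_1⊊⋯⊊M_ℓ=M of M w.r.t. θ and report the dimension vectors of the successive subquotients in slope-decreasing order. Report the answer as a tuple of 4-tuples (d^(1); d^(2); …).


Interval decomposition of M: I[1,4], I[2,2], I[2,4]^2.
HN type (ℓ=3): μ^(1)=5/2; μ^(2)=-3/2; μ^(3)=-4

((0, 0, 3, 3); (1, 1, 0, 0); (0, 3, 0, 0))


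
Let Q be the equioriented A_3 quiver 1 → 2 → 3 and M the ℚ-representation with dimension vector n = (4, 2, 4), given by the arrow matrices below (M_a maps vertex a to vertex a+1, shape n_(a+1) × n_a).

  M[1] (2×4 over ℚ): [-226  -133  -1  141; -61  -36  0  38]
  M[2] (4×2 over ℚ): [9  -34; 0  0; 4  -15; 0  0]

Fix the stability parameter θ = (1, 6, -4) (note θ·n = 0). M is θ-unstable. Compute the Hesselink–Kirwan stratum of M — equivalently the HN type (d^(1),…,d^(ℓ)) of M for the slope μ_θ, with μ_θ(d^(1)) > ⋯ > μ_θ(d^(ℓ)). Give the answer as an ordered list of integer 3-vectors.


Interval decomposition of M: I[1,1]^2, I[1,3]^2, I[3,3]^2.
HN type (ℓ=2): μ^(1)=1; μ^(2)=-4

((4, 2, 2); (0, 0, 2))


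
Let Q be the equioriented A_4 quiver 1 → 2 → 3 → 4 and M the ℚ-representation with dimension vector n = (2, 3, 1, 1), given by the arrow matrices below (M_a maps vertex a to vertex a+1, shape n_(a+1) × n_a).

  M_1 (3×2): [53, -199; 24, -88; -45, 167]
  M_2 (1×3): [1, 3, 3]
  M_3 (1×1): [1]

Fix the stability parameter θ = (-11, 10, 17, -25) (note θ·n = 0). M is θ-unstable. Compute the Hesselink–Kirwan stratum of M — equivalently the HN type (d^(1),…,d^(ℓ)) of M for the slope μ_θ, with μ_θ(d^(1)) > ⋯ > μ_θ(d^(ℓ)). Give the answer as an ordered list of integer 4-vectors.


Via rank(M_{q-1}∘⋯∘M_p): M ≅ I[1,2], I[1,4], I[2,2].
μ_θ-semistable layers: μ^(1)=10; μ^(2)=2/3; μ^(3)=-11

((0, 2, 0, 0); (0, 1, 1, 1); (2, 0, 0, 0))


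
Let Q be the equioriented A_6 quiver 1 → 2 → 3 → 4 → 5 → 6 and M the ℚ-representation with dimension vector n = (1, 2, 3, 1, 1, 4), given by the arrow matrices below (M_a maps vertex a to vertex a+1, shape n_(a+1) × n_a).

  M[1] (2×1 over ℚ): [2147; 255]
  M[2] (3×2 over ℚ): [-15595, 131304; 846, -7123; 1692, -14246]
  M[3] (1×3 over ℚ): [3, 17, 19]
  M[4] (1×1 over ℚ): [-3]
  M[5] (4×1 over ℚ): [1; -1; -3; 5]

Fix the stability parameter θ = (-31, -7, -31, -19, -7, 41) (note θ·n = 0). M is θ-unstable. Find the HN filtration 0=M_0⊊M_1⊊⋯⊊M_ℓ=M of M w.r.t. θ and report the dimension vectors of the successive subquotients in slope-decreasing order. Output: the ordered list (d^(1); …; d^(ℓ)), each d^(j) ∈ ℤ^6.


Via rank(M_{q-1}∘⋯∘M_p): M ≅ I[1,3], I[2,6], I[3,3], I[6,6]^3.
μ_θ-semistable layers: μ^(1)=41; μ^(2)=-7; μ^(3)=-19; μ^(4)=-31

((0, 0, 0, 0, 0, 4); (0, 0, 0, 0, 1, 0); (0, 2, 2, 1, 0, 0); (1, 0, 1, 0, 0, 0))


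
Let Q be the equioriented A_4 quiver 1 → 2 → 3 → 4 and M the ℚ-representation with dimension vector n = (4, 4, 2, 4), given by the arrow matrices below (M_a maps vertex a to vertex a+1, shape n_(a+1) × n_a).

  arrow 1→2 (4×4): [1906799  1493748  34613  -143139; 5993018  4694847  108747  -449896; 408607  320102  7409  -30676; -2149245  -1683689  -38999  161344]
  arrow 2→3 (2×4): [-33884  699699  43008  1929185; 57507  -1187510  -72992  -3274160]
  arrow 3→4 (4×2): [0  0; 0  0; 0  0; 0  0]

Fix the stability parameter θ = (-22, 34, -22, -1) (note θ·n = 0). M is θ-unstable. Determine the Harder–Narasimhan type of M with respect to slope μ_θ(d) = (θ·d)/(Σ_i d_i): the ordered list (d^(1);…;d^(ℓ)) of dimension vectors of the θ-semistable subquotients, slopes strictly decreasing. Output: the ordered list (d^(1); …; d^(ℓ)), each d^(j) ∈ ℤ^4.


Via rank(M_{q-1}∘⋯∘M_p): M ≅ I[1,2]^2, I[1,3]^2, I[4,4]^4.
μ_θ-semistable layers: μ^(1)=34; μ^(2)=6; μ^(3)=-1; μ^(4)=-22

((0, 2, 0, 0); (0, 2, 2, 0); (0, 0, 0, 4); (4, 0, 0, 0))


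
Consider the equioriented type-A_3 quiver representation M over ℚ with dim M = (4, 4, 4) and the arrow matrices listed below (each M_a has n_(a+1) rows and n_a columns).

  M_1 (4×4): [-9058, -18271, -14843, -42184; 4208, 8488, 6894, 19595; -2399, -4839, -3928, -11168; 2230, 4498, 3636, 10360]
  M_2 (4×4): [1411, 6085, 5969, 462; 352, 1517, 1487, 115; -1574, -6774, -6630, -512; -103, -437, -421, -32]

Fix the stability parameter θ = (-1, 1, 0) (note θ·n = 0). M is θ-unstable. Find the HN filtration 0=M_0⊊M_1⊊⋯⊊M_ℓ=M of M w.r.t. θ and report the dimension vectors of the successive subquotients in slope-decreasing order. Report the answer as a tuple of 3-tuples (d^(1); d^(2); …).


Barcode: M ≅ I[1,1], I[1,2], I[1,3]^2, I[2,3], I[3,3]. HN layers by μ_θ (4 steps, strictly decreasing):
  μ^(1)=1; μ^(2)=1/2; μ^(3)=0; μ^(4)=-1

((0, 1, 0); (0, 3, 3); (0, 0, 1); (4, 0, 0))


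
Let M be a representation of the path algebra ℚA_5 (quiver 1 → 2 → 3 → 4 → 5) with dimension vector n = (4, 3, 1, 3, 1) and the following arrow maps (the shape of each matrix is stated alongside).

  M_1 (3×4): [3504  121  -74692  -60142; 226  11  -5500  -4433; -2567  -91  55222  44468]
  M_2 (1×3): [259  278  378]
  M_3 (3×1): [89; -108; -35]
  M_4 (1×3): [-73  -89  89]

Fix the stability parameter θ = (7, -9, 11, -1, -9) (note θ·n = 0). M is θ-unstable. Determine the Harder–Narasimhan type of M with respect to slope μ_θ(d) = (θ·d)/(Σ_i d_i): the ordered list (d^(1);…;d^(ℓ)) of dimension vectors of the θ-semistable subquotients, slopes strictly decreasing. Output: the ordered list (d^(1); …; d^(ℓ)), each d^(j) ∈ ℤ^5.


Barcode: M ≅ I[1,1], I[1,2]^2, I[1,4], I[4,4], I[4,5]. HN layers by μ_θ (4 steps, strictly decreasing):
  μ^(1)=7; μ^(2)=5; μ^(3)=-1; μ^(4)=-5

((1, 0, 0, 0, 0); (0, 0, 1, 1, 0); (3, 3, 0, 1, 0); (0, 0, 0, 1, 1))


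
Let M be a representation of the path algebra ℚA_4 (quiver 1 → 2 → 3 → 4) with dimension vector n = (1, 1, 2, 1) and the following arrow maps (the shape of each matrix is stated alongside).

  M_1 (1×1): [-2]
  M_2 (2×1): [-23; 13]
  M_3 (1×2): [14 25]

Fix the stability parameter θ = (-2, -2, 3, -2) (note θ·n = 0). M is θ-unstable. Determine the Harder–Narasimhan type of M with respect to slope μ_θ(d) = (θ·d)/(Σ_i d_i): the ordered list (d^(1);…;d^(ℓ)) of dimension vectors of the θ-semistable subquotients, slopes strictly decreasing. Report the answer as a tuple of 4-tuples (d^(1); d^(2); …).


Barcode: M ≅ I[1,4], I[3,3]. HN layers by μ_θ (3 steps, strictly decreasing):
  μ^(1)=3; μ^(2)=1/2; μ^(3)=-2

((0, 0, 1, 0); (0, 0, 1, 1); (1, 1, 0, 0))


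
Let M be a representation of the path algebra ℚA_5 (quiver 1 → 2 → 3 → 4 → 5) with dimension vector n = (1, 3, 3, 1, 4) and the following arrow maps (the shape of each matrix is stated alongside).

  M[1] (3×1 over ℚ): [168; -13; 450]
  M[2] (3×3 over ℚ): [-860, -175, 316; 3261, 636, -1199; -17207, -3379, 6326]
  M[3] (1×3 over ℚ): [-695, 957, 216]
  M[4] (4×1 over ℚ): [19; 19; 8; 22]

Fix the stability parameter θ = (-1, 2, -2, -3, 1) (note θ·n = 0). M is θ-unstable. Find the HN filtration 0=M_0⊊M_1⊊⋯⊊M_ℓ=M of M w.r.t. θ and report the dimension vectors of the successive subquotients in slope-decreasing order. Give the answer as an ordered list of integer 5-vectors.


Interval decomposition of M: I[1,5], I[2,3]^2, I[5,5]^3.
HN type (ℓ=3): μ^(1)=1; μ^(2)=0; μ^(3)=-1

((0, 0, 0, 0, 4); (0, 2, 2, 0, 0); (1, 1, 1, 1, 0))


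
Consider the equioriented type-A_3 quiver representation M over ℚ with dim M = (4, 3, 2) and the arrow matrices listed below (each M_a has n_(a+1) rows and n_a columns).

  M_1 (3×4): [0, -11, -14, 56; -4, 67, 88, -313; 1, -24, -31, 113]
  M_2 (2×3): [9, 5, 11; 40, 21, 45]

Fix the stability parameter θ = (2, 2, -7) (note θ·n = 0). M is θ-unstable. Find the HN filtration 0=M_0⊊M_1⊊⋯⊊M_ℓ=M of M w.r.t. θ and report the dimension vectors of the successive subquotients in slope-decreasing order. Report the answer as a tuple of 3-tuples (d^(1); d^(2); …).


Barcode: M ≅ I[1,1], I[1,2], I[1,3]^2. HN layers by μ_θ (2 steps, strictly decreasing):
  μ^(1)=2; μ^(2)=-1

((2, 1, 0); (2, 2, 2))


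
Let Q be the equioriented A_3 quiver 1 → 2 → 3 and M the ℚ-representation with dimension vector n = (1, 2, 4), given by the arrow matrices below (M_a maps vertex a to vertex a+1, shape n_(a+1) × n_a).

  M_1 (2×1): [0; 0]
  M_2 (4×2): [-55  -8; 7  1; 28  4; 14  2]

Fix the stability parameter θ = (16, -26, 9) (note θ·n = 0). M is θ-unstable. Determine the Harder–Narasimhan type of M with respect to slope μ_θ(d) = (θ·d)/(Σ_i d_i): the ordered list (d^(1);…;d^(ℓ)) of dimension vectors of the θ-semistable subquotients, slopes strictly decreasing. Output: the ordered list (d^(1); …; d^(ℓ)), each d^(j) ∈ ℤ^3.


Interval decomposition of M: I[1,1], I[2,3]^2, I[3,3]^2.
HN type (ℓ=3): μ^(1)=16; μ^(2)=9; μ^(3)=-26

((1, 0, 0); (0, 0, 4); (0, 2, 0))


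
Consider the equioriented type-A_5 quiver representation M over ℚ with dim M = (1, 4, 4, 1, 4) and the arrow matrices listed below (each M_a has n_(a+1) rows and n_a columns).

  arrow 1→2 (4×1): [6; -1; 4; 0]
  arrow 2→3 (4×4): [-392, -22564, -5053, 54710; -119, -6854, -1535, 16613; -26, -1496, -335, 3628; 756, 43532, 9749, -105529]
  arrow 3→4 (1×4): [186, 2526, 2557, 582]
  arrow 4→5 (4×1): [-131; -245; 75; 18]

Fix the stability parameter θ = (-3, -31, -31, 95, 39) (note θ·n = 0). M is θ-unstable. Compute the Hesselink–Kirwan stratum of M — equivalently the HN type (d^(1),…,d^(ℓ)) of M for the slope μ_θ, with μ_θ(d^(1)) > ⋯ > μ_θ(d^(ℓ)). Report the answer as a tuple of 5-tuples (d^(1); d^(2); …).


Barcode: M ≅ I[1,2], I[2,3]^2, I[2,5], I[3,3], I[5,5]^3. HN layers by μ_θ (4 steps, strictly decreasing):
  μ^(1)=67; μ^(2)=39; μ^(3)=-17; μ^(4)=-31

((0, 0, 0, 1, 1); (0, 0, 0, 0, 3); (1, 1, 0, 0, 0); (0, 3, 4, 0, 0))


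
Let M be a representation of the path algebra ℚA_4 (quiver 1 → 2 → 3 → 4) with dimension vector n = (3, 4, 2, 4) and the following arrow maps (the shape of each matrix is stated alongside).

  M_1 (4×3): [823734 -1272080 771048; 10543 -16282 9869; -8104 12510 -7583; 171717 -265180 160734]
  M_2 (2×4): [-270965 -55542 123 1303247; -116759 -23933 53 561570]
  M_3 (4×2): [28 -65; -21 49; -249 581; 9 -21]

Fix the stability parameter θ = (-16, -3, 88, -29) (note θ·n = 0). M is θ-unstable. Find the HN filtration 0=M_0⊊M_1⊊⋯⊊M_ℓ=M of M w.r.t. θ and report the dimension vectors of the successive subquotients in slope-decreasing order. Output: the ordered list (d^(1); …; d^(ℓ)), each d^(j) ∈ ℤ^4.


Via rank(M_{q-1}∘⋯∘M_p): M ≅ I[1,1], I[1,4]^2, I[2,2]^2, I[4,4]^2.
μ_θ-semistable layers: μ^(1)=59/2; μ^(2)=-3; μ^(3)=-16; μ^(4)=-29

((0, 0, 2, 2); (0, 4, 0, 0); (3, 0, 0, 0); (0, 0, 0, 2))


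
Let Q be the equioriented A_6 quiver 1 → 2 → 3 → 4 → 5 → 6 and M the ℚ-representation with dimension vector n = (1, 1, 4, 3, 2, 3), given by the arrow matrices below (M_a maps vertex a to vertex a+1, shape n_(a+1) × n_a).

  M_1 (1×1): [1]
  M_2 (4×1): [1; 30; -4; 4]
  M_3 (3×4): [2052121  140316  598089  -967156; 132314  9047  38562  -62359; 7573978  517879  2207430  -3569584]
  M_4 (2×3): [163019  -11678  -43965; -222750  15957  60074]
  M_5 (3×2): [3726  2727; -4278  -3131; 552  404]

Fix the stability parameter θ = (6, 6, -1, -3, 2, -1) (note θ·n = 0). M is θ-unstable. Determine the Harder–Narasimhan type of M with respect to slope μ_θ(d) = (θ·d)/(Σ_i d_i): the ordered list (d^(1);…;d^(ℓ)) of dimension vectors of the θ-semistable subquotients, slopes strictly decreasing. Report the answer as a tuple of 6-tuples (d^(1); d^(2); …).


Interval decomposition of M: I[1,5], I[3,3], I[3,4], I[3,6], I[6,6]^2.
HN type (ℓ=4): μ^(1)=2; μ^(2)=1/2; μ^(3)=-1; μ^(4)=-2

((1, 1, 1, 1, 1, 0); (0, 0, 0, 0, 1, 1); (0, 0, 1, 0, 0, 2); (0, 0, 2, 2, 0, 0))


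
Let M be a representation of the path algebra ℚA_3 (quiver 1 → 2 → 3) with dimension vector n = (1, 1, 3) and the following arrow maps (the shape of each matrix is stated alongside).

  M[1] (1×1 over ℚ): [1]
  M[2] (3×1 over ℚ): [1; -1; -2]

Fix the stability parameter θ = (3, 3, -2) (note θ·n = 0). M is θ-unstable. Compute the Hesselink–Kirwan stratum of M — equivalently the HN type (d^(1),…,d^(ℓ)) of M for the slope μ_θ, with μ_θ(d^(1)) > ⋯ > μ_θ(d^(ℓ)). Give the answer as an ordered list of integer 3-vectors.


Via rank(M_{q-1}∘⋯∘M_p): M ≅ I[1,3], I[3,3]^2.
μ_θ-semistable layers: μ^(1)=4/3; μ^(2)=-2

((1, 1, 1); (0, 0, 2))


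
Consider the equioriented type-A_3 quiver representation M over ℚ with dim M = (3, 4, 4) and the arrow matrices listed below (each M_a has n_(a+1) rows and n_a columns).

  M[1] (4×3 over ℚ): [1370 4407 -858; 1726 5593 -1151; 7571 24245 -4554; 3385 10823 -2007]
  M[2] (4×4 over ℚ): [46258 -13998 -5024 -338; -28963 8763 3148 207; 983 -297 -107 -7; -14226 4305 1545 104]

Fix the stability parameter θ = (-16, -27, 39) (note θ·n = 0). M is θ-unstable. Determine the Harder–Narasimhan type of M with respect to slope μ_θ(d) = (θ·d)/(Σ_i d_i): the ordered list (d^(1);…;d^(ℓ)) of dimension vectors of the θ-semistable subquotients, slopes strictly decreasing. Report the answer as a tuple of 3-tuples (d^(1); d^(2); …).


Interval decomposition of M: I[1,2], I[1,3]^2, I[2,3], I[3,3].
HN type (ℓ=3): μ^(1)=39; μ^(2)=-43/2; μ^(3)=-27

((0, 0, 4); (3, 3, 0); (0, 1, 0))


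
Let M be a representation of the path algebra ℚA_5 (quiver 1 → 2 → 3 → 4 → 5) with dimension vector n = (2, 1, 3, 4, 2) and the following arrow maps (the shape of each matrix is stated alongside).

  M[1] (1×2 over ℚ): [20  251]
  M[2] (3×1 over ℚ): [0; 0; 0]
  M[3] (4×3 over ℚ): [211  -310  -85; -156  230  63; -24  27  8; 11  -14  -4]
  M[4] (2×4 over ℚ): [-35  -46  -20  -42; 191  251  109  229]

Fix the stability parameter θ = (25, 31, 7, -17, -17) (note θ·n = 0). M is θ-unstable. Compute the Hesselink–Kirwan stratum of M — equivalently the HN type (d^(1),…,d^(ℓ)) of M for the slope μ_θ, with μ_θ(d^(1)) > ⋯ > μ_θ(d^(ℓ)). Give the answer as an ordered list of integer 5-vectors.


Via rank(M_{q-1}∘⋯∘M_p): M ≅ I[1,1], I[1,2], I[3,4], I[3,5]^2, I[4,4].
μ_θ-semistable layers: μ^(1)=31; μ^(2)=25; μ^(3)=-5; μ^(4)=-9; μ^(5)=-17

((0, 1, 0, 0, 0); (2, 0, 0, 0, 0); (0, 0, 1, 1, 0); (0, 0, 2, 2, 2); (0, 0, 0, 1, 0))


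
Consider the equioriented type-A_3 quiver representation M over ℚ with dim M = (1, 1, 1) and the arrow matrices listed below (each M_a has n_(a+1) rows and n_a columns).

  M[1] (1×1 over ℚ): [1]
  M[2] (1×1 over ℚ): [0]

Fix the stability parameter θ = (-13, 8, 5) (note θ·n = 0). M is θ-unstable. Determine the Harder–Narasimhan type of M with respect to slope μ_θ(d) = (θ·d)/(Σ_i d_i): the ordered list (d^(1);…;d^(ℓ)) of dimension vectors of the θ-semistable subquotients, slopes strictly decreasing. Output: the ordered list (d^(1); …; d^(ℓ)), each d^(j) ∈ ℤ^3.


Via rank(M_{q-1}∘⋯∘M_p): M ≅ I[1,2], I[3,3].
μ_θ-semistable layers: μ^(1)=8; μ^(2)=5; μ^(3)=-13

((0, 1, 0); (0, 0, 1); (1, 0, 0))


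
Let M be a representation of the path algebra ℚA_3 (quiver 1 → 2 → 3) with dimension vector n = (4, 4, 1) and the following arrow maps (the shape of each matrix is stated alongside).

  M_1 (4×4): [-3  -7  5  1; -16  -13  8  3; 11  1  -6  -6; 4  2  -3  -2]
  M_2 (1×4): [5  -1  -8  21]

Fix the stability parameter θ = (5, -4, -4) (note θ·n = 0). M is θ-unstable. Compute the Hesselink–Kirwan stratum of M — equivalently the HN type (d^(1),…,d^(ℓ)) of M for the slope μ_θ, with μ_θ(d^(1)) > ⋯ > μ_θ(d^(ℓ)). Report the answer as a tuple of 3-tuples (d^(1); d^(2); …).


Via rank(M_{q-1}∘⋯∘M_p): M ≅ I[1,2]^3, I[1,3].
μ_θ-semistable layers: μ^(1)=1/2; μ^(2)=-1

((3, 3, 0); (1, 1, 1))


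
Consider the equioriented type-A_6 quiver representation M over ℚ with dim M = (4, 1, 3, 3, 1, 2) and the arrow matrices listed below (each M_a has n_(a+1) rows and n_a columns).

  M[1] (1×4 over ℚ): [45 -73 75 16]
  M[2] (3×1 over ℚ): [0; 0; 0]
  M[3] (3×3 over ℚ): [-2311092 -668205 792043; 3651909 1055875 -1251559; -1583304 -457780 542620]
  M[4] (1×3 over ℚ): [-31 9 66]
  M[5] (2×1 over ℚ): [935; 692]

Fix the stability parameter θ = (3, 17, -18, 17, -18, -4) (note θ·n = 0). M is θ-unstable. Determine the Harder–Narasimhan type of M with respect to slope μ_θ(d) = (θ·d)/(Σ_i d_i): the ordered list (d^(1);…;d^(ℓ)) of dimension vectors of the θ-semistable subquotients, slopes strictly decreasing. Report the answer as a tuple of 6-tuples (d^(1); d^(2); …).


Barcode: M ≅ I[1,1]^3, I[1,2], I[3,3], I[3,4], I[3,6], I[4,4], I[6,6]. HN layers by μ_θ (5 steps, strictly decreasing):
  μ^(1)=17; μ^(2)=3; μ^(3)=-5/3; μ^(4)=-4; μ^(5)=-18

((0, 1, 0, 2, 0, 0); (4, 0, 0, 0, 0, 0); (0, 0, 0, 1, 1, 1); (0, 0, 0, 0, 0, 1); (0, 0, 3, 0, 0, 0))


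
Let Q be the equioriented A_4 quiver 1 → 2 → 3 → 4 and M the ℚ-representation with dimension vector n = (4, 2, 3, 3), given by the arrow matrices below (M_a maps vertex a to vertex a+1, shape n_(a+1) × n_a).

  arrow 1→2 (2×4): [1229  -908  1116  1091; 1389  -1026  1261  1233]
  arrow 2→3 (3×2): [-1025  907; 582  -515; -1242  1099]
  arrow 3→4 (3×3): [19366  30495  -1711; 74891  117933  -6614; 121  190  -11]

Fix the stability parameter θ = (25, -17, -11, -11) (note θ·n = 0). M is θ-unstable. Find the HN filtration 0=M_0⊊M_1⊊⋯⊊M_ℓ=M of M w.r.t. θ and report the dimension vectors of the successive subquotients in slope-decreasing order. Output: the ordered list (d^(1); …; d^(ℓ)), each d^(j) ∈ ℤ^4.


Via rank(M_{q-1}∘⋯∘M_p): M ≅ I[1,1]^2, I[1,3], I[1,4], I[3,4], I[4,4].
μ_θ-semistable layers: μ^(1)=25; μ^(2)=-1; μ^(3)=-7/2; μ^(4)=-11

((2, 0, 0, 0); (1, 1, 1, 0); (1, 1, 1, 1); (0, 0, 1, 2))


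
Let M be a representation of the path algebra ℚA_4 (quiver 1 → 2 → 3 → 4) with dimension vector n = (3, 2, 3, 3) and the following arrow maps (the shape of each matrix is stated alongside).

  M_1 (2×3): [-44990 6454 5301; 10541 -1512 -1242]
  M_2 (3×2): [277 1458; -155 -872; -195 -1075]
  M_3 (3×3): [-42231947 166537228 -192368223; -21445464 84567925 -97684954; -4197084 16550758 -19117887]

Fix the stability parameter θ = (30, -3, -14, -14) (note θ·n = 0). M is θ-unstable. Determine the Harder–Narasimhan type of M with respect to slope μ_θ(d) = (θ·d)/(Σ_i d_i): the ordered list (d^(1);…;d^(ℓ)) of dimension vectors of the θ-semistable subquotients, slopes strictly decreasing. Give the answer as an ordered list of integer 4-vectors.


Via rank(M_{q-1}∘⋯∘M_p): M ≅ I[1,1], I[1,4]^2, I[3,4].
μ_θ-semistable layers: μ^(1)=30; μ^(2)=-1/4; μ^(3)=-14

((1, 0, 0, 0); (2, 2, 2, 2); (0, 0, 1, 1))


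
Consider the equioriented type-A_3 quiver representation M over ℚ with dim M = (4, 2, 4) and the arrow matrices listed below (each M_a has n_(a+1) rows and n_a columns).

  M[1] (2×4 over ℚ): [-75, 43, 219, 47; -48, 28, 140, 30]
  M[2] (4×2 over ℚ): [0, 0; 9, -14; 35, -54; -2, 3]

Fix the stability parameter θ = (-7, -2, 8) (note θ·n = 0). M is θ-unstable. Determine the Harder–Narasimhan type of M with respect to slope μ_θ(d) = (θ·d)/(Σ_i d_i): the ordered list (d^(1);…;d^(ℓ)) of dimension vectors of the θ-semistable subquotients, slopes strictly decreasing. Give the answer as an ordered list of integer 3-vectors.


Barcode: M ≅ I[1,1]^2, I[1,3]^2, I[3,3]^2. HN layers by μ_θ (3 steps, strictly decreasing):
  μ^(1)=8; μ^(2)=-2; μ^(3)=-7

((0, 0, 4); (0, 2, 0); (4, 0, 0))


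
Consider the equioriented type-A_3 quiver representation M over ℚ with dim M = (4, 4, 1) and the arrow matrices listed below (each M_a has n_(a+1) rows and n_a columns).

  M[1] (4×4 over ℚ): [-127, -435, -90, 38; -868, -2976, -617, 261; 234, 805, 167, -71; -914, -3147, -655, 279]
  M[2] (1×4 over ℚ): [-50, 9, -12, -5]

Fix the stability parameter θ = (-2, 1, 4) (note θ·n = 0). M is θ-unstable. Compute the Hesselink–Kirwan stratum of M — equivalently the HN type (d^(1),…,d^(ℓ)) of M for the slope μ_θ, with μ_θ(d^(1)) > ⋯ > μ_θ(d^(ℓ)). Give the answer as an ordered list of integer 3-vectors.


Barcode: M ≅ I[1,1], I[1,2]^2, I[1,3], I[2,2]. HN layers by μ_θ (3 steps, strictly decreasing):
  μ^(1)=4; μ^(2)=1; μ^(3)=-2

((0, 0, 1); (0, 4, 0); (4, 0, 0))


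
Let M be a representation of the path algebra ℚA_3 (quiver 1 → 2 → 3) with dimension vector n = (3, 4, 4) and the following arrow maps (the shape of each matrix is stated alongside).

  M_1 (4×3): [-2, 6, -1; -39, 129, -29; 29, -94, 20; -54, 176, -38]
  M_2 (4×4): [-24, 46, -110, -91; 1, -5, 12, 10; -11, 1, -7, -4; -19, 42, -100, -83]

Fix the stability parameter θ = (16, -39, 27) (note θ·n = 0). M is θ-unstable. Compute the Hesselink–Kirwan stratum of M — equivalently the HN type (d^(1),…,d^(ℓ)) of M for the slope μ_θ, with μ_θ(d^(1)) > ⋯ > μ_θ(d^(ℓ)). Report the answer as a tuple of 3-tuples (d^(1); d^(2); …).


Barcode: M ≅ I[1,3]^3, I[2,3]. HN layers by μ_θ (3 steps, strictly decreasing):
  μ^(1)=27; μ^(2)=-23/2; μ^(3)=-39

((0, 0, 4); (3, 3, 0); (0, 1, 0))


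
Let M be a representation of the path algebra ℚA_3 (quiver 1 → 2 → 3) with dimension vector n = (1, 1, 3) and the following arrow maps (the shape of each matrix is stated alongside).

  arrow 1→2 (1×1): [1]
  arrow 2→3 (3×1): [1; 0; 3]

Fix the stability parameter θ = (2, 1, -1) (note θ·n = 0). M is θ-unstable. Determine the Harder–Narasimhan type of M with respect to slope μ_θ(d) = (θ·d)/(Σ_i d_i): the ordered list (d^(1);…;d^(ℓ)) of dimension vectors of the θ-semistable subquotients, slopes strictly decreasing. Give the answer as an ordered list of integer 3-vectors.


Barcode: M ≅ I[1,3], I[3,3]^2. HN layers by μ_θ (2 steps, strictly decreasing):
  μ^(1)=2/3; μ^(2)=-1

((1, 1, 1); (0, 0, 2))


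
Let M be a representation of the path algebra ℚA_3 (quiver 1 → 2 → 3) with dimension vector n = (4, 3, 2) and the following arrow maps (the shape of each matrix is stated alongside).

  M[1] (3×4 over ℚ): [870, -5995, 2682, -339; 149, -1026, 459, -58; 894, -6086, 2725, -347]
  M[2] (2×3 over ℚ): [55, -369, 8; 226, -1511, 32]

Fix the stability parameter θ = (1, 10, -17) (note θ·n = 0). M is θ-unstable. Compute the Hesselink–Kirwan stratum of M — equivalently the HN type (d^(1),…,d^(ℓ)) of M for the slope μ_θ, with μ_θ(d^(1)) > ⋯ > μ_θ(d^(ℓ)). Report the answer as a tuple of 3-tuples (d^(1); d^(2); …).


Via rank(M_{q-1}∘⋯∘M_p): M ≅ I[1,1], I[1,2], I[1,3]^2.
μ_θ-semistable layers: μ^(1)=10; μ^(2)=1; μ^(3)=-2

((0, 1, 0); (2, 0, 0); (2, 2, 2))


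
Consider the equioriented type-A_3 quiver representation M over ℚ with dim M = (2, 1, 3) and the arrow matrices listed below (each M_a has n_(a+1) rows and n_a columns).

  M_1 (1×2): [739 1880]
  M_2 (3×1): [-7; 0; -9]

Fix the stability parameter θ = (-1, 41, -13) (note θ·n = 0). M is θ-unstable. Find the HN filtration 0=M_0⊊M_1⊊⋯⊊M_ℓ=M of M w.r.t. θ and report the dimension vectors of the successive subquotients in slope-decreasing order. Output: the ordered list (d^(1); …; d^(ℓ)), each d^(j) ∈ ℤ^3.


Barcode: M ≅ I[1,1], I[1,3], I[3,3]^2. HN layers by μ_θ (3 steps, strictly decreasing):
  μ^(1)=14; μ^(2)=-1; μ^(3)=-13

((0, 1, 1); (2, 0, 0); (0, 0, 2))


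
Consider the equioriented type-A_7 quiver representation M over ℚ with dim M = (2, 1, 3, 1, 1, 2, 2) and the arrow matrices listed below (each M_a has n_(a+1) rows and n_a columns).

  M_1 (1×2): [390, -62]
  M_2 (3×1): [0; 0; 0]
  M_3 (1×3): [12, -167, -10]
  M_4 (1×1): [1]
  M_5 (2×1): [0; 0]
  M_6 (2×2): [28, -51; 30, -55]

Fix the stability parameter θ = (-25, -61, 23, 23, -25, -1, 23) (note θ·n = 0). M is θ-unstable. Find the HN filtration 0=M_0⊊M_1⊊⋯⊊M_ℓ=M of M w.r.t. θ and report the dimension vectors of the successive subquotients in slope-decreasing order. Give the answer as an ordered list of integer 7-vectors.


Interval decomposition of M: I[1,1], I[1,2], I[3,3]^2, I[3,5], I[6,7]^2.
HN type (ℓ=5): μ^(1)=23; μ^(2)=7; μ^(3)=-1; μ^(4)=-25; μ^(5)=-43

((0, 0, 2, 0, 0, 0, 2); (0, 0, 1, 1, 1, 0, 0); (0, 0, 0, 0, 0, 2, 0); (1, 0, 0, 0, 0, 0, 0); (1, 1, 0, 0, 0, 0, 0))


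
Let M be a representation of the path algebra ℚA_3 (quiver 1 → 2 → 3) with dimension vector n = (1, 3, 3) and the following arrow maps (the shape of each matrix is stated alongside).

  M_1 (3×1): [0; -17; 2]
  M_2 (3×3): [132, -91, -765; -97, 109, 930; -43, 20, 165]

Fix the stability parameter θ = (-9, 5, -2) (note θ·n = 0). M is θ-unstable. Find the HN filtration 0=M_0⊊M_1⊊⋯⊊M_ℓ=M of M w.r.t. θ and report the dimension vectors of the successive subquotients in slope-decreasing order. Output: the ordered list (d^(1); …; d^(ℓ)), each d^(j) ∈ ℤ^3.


Barcode: M ≅ I[1,3], I[2,2], I[2,3], I[3,3]. HN layers by μ_θ (4 steps, strictly decreasing):
  μ^(1)=5; μ^(2)=3/2; μ^(3)=-2; μ^(4)=-9

((0, 1, 0); (0, 2, 2); (0, 0, 1); (1, 0, 0))


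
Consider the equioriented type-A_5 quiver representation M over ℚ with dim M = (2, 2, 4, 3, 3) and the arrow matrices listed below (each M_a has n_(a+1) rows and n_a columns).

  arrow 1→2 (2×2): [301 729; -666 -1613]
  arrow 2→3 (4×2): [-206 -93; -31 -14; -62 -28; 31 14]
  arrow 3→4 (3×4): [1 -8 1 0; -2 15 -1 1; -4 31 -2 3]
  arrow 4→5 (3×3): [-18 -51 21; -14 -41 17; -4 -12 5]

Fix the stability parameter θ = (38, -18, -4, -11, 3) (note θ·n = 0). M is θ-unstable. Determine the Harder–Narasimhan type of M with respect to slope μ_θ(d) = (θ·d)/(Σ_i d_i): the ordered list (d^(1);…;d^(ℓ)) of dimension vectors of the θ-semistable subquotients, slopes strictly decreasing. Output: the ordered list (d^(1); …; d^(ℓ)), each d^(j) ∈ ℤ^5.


Barcode: M ≅ I[1,3], I[1,4], I[3,5]^2, I[5,5]. HN layers by μ_θ (4 steps, strictly decreasing):
  μ^(1)=16/3; μ^(2)=3; μ^(3)=5/4; μ^(4)=-15/2

((1, 1, 1, 0, 0); (0, 0, 0, 0, 3); (1, 1, 1, 1, 0); (0, 0, 2, 2, 0))


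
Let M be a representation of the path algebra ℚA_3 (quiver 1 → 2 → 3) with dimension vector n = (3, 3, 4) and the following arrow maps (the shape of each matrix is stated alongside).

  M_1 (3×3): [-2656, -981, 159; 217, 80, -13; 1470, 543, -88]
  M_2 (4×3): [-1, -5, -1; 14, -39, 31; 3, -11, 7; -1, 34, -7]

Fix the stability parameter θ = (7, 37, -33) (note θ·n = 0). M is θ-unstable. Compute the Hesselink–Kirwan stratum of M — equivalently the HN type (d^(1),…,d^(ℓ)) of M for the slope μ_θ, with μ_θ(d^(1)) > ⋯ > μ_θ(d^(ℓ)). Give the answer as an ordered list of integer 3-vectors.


Interval decomposition of M: I[1,3]^3, I[3,3].
HN type (ℓ=2): μ^(1)=11/3; μ^(2)=-33

((3, 3, 3); (0, 0, 1))


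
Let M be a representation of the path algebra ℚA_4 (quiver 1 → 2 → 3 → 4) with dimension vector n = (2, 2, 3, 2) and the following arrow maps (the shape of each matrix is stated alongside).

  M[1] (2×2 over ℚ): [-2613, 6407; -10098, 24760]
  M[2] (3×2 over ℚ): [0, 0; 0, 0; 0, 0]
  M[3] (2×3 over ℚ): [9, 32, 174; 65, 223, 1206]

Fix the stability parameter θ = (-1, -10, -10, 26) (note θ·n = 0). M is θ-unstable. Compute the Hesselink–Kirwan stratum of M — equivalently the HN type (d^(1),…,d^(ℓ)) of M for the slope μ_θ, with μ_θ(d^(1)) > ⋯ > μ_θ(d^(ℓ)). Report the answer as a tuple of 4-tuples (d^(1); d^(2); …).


Barcode: M ≅ I[1,2]^2, I[3,3], I[3,4]^2. HN layers by μ_θ (3 steps, strictly decreasing):
  μ^(1)=26; μ^(2)=-11/2; μ^(3)=-10

((0, 0, 0, 2); (2, 2, 0, 0); (0, 0, 3, 0))


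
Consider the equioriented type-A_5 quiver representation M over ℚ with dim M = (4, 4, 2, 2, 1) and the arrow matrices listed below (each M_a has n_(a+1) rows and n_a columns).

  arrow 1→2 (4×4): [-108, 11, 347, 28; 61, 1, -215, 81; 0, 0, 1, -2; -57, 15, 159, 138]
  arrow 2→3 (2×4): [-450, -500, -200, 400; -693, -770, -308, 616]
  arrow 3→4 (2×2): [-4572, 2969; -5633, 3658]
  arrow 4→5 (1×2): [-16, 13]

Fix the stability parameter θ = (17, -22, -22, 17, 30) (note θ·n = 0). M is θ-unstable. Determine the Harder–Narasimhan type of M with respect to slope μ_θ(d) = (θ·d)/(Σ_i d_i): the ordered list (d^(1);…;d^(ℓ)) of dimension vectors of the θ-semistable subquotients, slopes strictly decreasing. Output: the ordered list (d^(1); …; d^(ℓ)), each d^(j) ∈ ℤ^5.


Barcode: M ≅ I[1,2]^3, I[1,4], I[3,5]. HN layers by μ_θ (5 steps, strictly decreasing):
  μ^(1)=30; μ^(2)=17; μ^(3)=-5/2; μ^(4)=-9; μ^(5)=-22

((0, 0, 0, 0, 1); (0, 0, 0, 2, 0); (3, 3, 0, 0, 0); (1, 1, 1, 0, 0); (0, 0, 1, 0, 0))


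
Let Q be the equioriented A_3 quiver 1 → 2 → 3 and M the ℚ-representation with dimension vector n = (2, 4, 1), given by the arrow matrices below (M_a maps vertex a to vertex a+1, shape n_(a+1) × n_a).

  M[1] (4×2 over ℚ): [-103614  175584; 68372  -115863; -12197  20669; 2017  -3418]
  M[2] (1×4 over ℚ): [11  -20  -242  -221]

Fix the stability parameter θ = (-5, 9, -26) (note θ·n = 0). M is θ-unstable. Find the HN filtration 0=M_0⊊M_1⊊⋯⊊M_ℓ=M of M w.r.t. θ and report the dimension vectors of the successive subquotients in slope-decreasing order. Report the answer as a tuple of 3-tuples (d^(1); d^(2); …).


Barcode: M ≅ I[1,2], I[1,3], I[2,2]^2. HN layers by μ_θ (3 steps, strictly decreasing):
  μ^(1)=9; μ^(2)=-5; μ^(3)=-22/3

((0, 3, 0); (1, 0, 0); (1, 1, 1))


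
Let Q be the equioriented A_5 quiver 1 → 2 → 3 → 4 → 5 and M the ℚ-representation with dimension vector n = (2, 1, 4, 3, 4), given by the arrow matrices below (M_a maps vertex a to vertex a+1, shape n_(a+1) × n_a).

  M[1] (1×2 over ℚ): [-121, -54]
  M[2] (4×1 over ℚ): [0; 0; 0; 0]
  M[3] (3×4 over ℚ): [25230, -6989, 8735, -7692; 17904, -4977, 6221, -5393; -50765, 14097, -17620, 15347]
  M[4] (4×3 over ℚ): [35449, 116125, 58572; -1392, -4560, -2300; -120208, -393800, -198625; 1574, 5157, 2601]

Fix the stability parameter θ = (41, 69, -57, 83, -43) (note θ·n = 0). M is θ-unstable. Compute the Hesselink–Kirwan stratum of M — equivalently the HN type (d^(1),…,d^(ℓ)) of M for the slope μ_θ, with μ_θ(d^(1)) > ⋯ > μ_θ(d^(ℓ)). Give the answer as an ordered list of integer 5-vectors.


Barcode: M ≅ I[1,1], I[1,2], I[3,3], I[3,5]^3, I[5,5]. HN layers by μ_θ (5 steps, strictly decreasing):
  μ^(1)=69; μ^(2)=41; μ^(3)=20; μ^(4)=-43; μ^(5)=-57

((0, 1, 0, 0, 0); (2, 0, 0, 0, 0); (0, 0, 0, 3, 3); (0, 0, 0, 0, 1); (0, 0, 4, 0, 0))


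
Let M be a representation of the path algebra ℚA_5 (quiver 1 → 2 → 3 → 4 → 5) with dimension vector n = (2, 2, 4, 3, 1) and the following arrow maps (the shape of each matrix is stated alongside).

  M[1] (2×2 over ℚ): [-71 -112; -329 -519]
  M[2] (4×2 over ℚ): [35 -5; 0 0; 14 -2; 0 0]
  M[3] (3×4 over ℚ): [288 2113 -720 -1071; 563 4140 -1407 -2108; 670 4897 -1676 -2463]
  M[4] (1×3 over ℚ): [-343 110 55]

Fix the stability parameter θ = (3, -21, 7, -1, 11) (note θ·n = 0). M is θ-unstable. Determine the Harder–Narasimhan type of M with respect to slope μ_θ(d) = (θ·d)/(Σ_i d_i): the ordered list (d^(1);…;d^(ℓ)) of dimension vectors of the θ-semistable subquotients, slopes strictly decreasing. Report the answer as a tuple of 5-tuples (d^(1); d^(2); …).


Interval decomposition of M: I[1,2], I[1,4], I[3,3], I[3,4], I[3,5].
HN type (ℓ=4): μ^(1)=11; μ^(2)=7; μ^(3)=3; μ^(4)=-9

((0, 0, 0, 0, 1); (0, 0, 1, 0, 0); (0, 0, 3, 3, 0); (2, 2, 0, 0, 0))


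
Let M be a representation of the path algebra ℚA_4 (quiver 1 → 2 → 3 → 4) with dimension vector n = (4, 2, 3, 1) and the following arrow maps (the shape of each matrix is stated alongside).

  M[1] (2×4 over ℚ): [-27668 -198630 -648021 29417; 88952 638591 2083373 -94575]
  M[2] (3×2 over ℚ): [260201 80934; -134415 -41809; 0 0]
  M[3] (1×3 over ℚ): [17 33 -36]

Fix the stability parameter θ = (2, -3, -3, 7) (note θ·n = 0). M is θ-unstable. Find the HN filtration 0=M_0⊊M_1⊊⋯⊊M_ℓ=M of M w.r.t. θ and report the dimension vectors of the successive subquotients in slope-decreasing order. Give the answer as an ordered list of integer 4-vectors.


Barcode: M ≅ I[1,1]^2, I[1,3], I[1,4], I[3,3]. HN layers by μ_θ (4 steps, strictly decreasing):
  μ^(1)=7; μ^(2)=2; μ^(3)=-4/3; μ^(4)=-3

((0, 0, 0, 1); (2, 0, 0, 0); (2, 2, 2, 0); (0, 0, 1, 0))


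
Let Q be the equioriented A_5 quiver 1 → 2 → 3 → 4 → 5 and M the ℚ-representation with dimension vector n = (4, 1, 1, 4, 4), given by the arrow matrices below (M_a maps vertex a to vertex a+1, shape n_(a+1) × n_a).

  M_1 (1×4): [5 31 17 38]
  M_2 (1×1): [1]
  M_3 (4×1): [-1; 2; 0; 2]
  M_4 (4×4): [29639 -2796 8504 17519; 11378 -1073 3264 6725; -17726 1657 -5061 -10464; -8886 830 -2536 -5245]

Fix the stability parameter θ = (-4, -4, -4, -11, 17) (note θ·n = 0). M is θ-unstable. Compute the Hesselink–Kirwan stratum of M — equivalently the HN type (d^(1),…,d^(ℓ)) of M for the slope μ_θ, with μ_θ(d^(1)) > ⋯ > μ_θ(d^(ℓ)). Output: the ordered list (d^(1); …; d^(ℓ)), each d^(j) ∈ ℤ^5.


Via rank(M_{q-1}∘⋯∘M_p): M ≅ I[1,1]^3, I[1,5], I[4,5]^3.
μ_θ-semistable layers: μ^(1)=17; μ^(2)=-4; μ^(3)=-23/4; μ^(4)=-11

((0, 0, 0, 0, 4); (3, 0, 0, 0, 0); (1, 1, 1, 1, 0); (0, 0, 0, 3, 0))


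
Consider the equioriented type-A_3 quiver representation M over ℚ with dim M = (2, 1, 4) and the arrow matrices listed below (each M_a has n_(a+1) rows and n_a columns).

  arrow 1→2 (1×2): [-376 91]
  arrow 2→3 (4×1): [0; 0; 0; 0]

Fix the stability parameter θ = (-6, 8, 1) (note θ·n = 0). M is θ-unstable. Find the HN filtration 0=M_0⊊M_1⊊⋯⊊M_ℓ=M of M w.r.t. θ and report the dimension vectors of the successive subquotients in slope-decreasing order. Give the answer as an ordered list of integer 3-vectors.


Via rank(M_{q-1}∘⋯∘M_p): M ≅ I[1,1], I[1,2], I[3,3]^4.
μ_θ-semistable layers: μ^(1)=8; μ^(2)=1; μ^(3)=-6

((0, 1, 0); (0, 0, 4); (2, 0, 0))


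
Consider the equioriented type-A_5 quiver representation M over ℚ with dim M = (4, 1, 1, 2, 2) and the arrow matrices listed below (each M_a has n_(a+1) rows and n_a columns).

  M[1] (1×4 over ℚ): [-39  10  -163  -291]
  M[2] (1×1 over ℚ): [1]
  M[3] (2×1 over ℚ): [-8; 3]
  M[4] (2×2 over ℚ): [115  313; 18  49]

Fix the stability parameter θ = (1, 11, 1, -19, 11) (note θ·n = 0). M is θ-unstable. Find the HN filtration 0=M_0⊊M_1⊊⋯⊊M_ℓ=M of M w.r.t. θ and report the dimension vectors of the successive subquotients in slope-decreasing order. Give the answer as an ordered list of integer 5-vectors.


Interval decomposition of M: I[1,1]^3, I[1,5], I[4,5].
HN type (ℓ=4): μ^(1)=11; μ^(2)=1; μ^(3)=-3/2; μ^(4)=-19

((0, 0, 0, 0, 2); (3, 0, 0, 0, 0); (1, 1, 1, 1, 0); (0, 0, 0, 1, 0))
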